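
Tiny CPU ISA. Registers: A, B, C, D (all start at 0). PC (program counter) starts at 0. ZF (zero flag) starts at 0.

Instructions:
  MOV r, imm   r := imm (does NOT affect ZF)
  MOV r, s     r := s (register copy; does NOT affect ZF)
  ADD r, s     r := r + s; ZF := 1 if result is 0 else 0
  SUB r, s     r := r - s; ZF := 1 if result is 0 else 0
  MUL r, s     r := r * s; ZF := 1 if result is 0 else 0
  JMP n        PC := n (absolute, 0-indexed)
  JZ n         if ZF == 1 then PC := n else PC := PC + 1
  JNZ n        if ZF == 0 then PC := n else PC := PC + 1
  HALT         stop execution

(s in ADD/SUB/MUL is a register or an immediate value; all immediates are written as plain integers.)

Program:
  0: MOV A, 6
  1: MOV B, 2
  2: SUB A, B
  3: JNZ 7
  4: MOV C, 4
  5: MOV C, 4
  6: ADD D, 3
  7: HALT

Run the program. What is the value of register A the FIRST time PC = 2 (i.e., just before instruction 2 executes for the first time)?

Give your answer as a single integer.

Step 1: PC=0 exec 'MOV A, 6'. After: A=6 B=0 C=0 D=0 ZF=0 PC=1
Step 2: PC=1 exec 'MOV B, 2'. After: A=6 B=2 C=0 D=0 ZF=0 PC=2
First time PC=2: A=6

6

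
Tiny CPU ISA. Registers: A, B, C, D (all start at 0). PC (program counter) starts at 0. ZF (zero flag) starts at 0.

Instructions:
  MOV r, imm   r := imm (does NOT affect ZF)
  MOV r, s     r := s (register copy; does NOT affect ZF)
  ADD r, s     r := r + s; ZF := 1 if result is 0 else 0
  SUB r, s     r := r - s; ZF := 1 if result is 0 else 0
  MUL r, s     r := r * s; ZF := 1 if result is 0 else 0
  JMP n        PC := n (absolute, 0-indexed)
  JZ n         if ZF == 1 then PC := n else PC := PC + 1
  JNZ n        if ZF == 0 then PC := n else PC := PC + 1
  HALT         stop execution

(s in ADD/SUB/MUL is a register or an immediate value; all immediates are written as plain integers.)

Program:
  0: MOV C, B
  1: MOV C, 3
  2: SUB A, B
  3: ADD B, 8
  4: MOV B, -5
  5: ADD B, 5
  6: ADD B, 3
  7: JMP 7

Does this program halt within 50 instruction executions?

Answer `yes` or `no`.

Answer: no

Derivation:
Step 1: PC=0 exec 'MOV C, B'. After: A=0 B=0 C=0 D=0 ZF=0 PC=1
Step 2: PC=1 exec 'MOV C, 3'. After: A=0 B=0 C=3 D=0 ZF=0 PC=2
Step 3: PC=2 exec 'SUB A, B'. After: A=0 B=0 C=3 D=0 ZF=1 PC=3
Step 4: PC=3 exec 'ADD B, 8'. After: A=0 B=8 C=3 D=0 ZF=0 PC=4
Step 5: PC=4 exec 'MOV B, -5'. After: A=0 B=-5 C=3 D=0 ZF=0 PC=5
Step 6: PC=5 exec 'ADD B, 5'. After: A=0 B=0 C=3 D=0 ZF=1 PC=6
Step 7: PC=6 exec 'ADD B, 3'. After: A=0 B=3 C=3 D=0 ZF=0 PC=7
Step 8: PC=7 exec 'JMP 7'. After: A=0 B=3 C=3 D=0 ZF=0 PC=7
State after step 8 equals state after step 7: the program is in a cycle of length 1 and will never halt.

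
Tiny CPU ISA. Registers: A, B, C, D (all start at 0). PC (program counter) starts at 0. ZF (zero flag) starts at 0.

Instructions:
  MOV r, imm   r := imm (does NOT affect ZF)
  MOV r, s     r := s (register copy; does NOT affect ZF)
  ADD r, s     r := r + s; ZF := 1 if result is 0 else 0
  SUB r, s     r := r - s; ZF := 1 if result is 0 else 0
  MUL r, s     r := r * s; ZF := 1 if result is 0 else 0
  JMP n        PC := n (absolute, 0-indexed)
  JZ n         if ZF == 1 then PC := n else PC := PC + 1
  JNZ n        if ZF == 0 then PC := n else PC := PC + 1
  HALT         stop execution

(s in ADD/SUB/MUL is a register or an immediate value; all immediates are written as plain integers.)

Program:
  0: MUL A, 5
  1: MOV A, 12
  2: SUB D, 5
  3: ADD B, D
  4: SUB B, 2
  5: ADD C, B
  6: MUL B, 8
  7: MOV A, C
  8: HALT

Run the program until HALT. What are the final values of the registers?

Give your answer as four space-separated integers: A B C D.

Answer: -7 -56 -7 -5

Derivation:
Step 1: PC=0 exec 'MUL A, 5'. After: A=0 B=0 C=0 D=0 ZF=1 PC=1
Step 2: PC=1 exec 'MOV A, 12'. After: A=12 B=0 C=0 D=0 ZF=1 PC=2
Step 3: PC=2 exec 'SUB D, 5'. After: A=12 B=0 C=0 D=-5 ZF=0 PC=3
Step 4: PC=3 exec 'ADD B, D'. After: A=12 B=-5 C=0 D=-5 ZF=0 PC=4
Step 5: PC=4 exec 'SUB B, 2'. After: A=12 B=-7 C=0 D=-5 ZF=0 PC=5
Step 6: PC=5 exec 'ADD C, B'. After: A=12 B=-7 C=-7 D=-5 ZF=0 PC=6
Step 7: PC=6 exec 'MUL B, 8'. After: A=12 B=-56 C=-7 D=-5 ZF=0 PC=7
Step 8: PC=7 exec 'MOV A, C'. After: A=-7 B=-56 C=-7 D=-5 ZF=0 PC=8
Step 9: PC=8 exec 'HALT'. After: A=-7 B=-56 C=-7 D=-5 ZF=0 PC=8 HALTED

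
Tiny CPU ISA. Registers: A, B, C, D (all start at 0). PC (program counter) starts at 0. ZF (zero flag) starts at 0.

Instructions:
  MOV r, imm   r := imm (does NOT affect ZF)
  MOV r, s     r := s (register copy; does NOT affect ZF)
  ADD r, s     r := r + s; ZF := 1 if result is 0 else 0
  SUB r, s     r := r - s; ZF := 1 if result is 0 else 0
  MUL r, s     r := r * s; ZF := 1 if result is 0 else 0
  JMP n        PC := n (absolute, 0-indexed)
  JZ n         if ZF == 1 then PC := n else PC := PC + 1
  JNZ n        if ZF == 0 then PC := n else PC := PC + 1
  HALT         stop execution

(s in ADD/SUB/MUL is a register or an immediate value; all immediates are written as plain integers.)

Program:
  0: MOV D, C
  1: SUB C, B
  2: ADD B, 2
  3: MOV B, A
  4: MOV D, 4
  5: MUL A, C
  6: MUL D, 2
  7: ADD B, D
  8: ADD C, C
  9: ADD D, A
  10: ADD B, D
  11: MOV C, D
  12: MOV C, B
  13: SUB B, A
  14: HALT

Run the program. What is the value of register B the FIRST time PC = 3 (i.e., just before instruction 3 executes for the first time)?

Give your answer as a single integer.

Step 1: PC=0 exec 'MOV D, C'. After: A=0 B=0 C=0 D=0 ZF=0 PC=1
Step 2: PC=1 exec 'SUB C, B'. After: A=0 B=0 C=0 D=0 ZF=1 PC=2
Step 3: PC=2 exec 'ADD B, 2'. After: A=0 B=2 C=0 D=0 ZF=0 PC=3
First time PC=3: B=2

2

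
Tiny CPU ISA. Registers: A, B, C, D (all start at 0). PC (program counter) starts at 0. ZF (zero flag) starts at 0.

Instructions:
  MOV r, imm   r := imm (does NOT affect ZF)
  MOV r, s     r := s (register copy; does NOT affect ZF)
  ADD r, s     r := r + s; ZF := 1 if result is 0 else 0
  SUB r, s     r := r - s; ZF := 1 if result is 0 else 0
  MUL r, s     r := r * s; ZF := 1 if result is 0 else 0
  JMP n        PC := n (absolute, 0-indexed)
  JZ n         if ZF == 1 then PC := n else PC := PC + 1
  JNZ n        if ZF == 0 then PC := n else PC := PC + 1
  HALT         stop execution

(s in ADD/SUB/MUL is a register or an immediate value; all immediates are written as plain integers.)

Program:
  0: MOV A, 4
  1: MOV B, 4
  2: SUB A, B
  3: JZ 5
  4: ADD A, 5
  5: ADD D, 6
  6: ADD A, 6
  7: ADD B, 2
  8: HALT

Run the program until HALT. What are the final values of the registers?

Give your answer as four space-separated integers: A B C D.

Answer: 6 6 0 6

Derivation:
Step 1: PC=0 exec 'MOV A, 4'. After: A=4 B=0 C=0 D=0 ZF=0 PC=1
Step 2: PC=1 exec 'MOV B, 4'. After: A=4 B=4 C=0 D=0 ZF=0 PC=2
Step 3: PC=2 exec 'SUB A, B'. After: A=0 B=4 C=0 D=0 ZF=1 PC=3
Step 4: PC=3 exec 'JZ 5'. After: A=0 B=4 C=0 D=0 ZF=1 PC=5
Step 5: PC=5 exec 'ADD D, 6'. After: A=0 B=4 C=0 D=6 ZF=0 PC=6
Step 6: PC=6 exec 'ADD A, 6'. After: A=6 B=4 C=0 D=6 ZF=0 PC=7
Step 7: PC=7 exec 'ADD B, 2'. After: A=6 B=6 C=0 D=6 ZF=0 PC=8
Step 8: PC=8 exec 'HALT'. After: A=6 B=6 C=0 D=6 ZF=0 PC=8 HALTED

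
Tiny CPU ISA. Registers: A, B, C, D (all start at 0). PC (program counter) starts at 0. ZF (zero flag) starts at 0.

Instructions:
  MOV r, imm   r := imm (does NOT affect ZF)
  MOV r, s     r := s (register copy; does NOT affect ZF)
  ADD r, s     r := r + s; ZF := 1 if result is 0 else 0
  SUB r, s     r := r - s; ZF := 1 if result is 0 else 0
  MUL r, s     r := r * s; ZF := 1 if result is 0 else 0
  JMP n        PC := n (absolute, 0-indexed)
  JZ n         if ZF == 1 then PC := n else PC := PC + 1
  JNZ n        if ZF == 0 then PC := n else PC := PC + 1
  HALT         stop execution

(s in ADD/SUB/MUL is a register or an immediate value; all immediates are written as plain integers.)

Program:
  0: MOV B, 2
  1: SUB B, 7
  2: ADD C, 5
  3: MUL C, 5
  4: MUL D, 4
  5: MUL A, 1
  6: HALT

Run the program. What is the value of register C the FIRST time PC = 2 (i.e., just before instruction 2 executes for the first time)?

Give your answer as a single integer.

Step 1: PC=0 exec 'MOV B, 2'. After: A=0 B=2 C=0 D=0 ZF=0 PC=1
Step 2: PC=1 exec 'SUB B, 7'. After: A=0 B=-5 C=0 D=0 ZF=0 PC=2
First time PC=2: C=0

0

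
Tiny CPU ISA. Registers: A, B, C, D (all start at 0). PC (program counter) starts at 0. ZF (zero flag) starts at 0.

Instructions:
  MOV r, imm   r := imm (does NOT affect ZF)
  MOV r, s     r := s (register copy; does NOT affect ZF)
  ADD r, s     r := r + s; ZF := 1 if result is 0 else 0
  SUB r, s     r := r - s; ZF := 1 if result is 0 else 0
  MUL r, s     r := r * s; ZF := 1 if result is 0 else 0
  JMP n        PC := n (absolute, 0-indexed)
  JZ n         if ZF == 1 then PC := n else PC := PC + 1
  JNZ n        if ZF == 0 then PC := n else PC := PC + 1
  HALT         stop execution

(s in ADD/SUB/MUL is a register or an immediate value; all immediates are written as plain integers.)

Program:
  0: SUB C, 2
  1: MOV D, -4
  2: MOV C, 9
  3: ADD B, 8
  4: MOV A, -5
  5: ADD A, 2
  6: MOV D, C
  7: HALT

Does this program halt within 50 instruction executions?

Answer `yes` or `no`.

Answer: yes

Derivation:
Step 1: PC=0 exec 'SUB C, 2'. After: A=0 B=0 C=-2 D=0 ZF=0 PC=1
Step 2: PC=1 exec 'MOV D, -4'. After: A=0 B=0 C=-2 D=-4 ZF=0 PC=2
Step 3: PC=2 exec 'MOV C, 9'. After: A=0 B=0 C=9 D=-4 ZF=0 PC=3
Step 4: PC=3 exec 'ADD B, 8'. After: A=0 B=8 C=9 D=-4 ZF=0 PC=4
Step 5: PC=4 exec 'MOV A, -5'. After: A=-5 B=8 C=9 D=-4 ZF=0 PC=5
Step 6: PC=5 exec 'ADD A, 2'. After: A=-3 B=8 C=9 D=-4 ZF=0 PC=6
Step 7: PC=6 exec 'MOV D, C'. After: A=-3 B=8 C=9 D=9 ZF=0 PC=7
Step 8: PC=7 exec 'HALT'. After: A=-3 B=8 C=9 D=9 ZF=0 PC=7 HALTED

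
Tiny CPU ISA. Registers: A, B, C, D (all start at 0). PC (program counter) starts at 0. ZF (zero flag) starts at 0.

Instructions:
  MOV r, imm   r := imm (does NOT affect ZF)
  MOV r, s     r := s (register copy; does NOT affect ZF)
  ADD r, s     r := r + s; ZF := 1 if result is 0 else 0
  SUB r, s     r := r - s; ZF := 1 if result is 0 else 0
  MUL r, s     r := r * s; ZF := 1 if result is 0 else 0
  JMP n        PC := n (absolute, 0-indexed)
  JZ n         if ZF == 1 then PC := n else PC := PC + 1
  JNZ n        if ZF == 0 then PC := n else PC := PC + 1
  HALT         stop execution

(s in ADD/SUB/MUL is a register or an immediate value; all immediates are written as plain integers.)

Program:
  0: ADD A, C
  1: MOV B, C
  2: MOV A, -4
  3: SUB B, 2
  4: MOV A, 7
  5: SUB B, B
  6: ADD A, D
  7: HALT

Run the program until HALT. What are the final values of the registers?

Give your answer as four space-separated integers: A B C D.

Answer: 7 0 0 0

Derivation:
Step 1: PC=0 exec 'ADD A, C'. After: A=0 B=0 C=0 D=0 ZF=1 PC=1
Step 2: PC=1 exec 'MOV B, C'. After: A=0 B=0 C=0 D=0 ZF=1 PC=2
Step 3: PC=2 exec 'MOV A, -4'. After: A=-4 B=0 C=0 D=0 ZF=1 PC=3
Step 4: PC=3 exec 'SUB B, 2'. After: A=-4 B=-2 C=0 D=0 ZF=0 PC=4
Step 5: PC=4 exec 'MOV A, 7'. After: A=7 B=-2 C=0 D=0 ZF=0 PC=5
Step 6: PC=5 exec 'SUB B, B'. After: A=7 B=0 C=0 D=0 ZF=1 PC=6
Step 7: PC=6 exec 'ADD A, D'. After: A=7 B=0 C=0 D=0 ZF=0 PC=7
Step 8: PC=7 exec 'HALT'. After: A=7 B=0 C=0 D=0 ZF=0 PC=7 HALTED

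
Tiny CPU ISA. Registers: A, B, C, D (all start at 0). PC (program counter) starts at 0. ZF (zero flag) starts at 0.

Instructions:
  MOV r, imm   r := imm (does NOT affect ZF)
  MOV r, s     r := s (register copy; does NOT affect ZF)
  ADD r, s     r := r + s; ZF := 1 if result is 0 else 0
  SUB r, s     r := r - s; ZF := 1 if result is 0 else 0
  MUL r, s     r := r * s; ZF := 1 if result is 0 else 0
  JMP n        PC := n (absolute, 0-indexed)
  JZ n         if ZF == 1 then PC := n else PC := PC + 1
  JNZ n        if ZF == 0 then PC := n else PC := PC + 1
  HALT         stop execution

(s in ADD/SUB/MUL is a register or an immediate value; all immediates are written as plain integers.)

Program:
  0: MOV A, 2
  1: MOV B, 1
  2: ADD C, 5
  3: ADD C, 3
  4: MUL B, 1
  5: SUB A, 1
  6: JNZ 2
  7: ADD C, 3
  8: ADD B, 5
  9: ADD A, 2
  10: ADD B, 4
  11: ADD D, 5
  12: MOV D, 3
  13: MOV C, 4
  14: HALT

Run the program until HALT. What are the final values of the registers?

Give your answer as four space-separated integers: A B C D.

Step 1: PC=0 exec 'MOV A, 2'. After: A=2 B=0 C=0 D=0 ZF=0 PC=1
Step 2: PC=1 exec 'MOV B, 1'. After: A=2 B=1 C=0 D=0 ZF=0 PC=2
Step 3: PC=2 exec 'ADD C, 5'. After: A=2 B=1 C=5 D=0 ZF=0 PC=3
Step 4: PC=3 exec 'ADD C, 3'. After: A=2 B=1 C=8 D=0 ZF=0 PC=4
Step 5: PC=4 exec 'MUL B, 1'. After: A=2 B=1 C=8 D=0 ZF=0 PC=5
Step 6: PC=5 exec 'SUB A, 1'. After: A=1 B=1 C=8 D=0 ZF=0 PC=6
Step 7: PC=6 exec 'JNZ 2'. After: A=1 B=1 C=8 D=0 ZF=0 PC=2
Step 8: PC=2 exec 'ADD C, 5'. After: A=1 B=1 C=13 D=0 ZF=0 PC=3
Step 9: PC=3 exec 'ADD C, 3'. After: A=1 B=1 C=16 D=0 ZF=0 PC=4
Step 10: PC=4 exec 'MUL B, 1'. After: A=1 B=1 C=16 D=0 ZF=0 PC=5
Step 11: PC=5 exec 'SUB A, 1'. After: A=0 B=1 C=16 D=0 ZF=1 PC=6
Step 12: PC=6 exec 'JNZ 2'. After: A=0 B=1 C=16 D=0 ZF=1 PC=7
Step 13: PC=7 exec 'ADD C, 3'. After: A=0 B=1 C=19 D=0 ZF=0 PC=8
Step 14: PC=8 exec 'ADD B, 5'. After: A=0 B=6 C=19 D=0 ZF=0 PC=9
Step 15: PC=9 exec 'ADD A, 2'. After: A=2 B=6 C=19 D=0 ZF=0 PC=10
Step 16: PC=10 exec 'ADD B, 4'. After: A=2 B=10 C=19 D=0 ZF=0 PC=11
Step 17: PC=11 exec 'ADD D, 5'. After: A=2 B=10 C=19 D=5 ZF=0 PC=12
Step 18: PC=12 exec 'MOV D, 3'. After: A=2 B=10 C=19 D=3 ZF=0 PC=13
Step 19: PC=13 exec 'MOV C, 4'. After: A=2 B=10 C=4 D=3 ZF=0 PC=14
Step 20: PC=14 exec 'HALT'. After: A=2 B=10 C=4 D=3 ZF=0 PC=14 HALTED

Answer: 2 10 4 3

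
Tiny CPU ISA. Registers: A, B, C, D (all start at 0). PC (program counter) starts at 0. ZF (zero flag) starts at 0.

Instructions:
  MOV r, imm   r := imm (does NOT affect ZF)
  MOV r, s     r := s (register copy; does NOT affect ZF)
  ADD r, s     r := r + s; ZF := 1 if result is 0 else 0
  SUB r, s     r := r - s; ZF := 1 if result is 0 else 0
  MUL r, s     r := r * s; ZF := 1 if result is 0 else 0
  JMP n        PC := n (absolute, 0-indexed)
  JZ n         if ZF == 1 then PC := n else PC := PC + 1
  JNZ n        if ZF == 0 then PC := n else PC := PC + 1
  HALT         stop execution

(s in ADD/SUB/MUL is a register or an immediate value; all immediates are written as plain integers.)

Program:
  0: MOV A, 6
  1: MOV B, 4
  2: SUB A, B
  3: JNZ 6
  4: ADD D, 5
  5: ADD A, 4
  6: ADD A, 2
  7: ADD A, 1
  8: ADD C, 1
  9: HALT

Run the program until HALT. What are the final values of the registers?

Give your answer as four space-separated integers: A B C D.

Step 1: PC=0 exec 'MOV A, 6'. After: A=6 B=0 C=0 D=0 ZF=0 PC=1
Step 2: PC=1 exec 'MOV B, 4'. After: A=6 B=4 C=0 D=0 ZF=0 PC=2
Step 3: PC=2 exec 'SUB A, B'. After: A=2 B=4 C=0 D=0 ZF=0 PC=3
Step 4: PC=3 exec 'JNZ 6'. After: A=2 B=4 C=0 D=0 ZF=0 PC=6
Step 5: PC=6 exec 'ADD A, 2'. After: A=4 B=4 C=0 D=0 ZF=0 PC=7
Step 6: PC=7 exec 'ADD A, 1'. After: A=5 B=4 C=0 D=0 ZF=0 PC=8
Step 7: PC=8 exec 'ADD C, 1'. After: A=5 B=4 C=1 D=0 ZF=0 PC=9
Step 8: PC=9 exec 'HALT'. After: A=5 B=4 C=1 D=0 ZF=0 PC=9 HALTED

Answer: 5 4 1 0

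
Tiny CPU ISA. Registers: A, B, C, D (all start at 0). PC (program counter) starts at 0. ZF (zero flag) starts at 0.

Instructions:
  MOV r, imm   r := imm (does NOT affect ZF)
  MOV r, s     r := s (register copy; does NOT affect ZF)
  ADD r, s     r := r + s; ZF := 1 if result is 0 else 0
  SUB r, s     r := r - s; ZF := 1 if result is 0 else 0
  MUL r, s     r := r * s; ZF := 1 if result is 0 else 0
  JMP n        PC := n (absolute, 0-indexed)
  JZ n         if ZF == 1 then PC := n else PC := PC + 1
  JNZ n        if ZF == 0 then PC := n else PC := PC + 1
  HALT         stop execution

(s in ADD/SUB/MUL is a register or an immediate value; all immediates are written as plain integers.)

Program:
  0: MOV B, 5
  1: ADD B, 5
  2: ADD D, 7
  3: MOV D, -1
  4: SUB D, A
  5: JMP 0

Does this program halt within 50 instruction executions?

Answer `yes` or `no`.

Answer: no

Derivation:
Step 1: PC=0 exec 'MOV B, 5'. After: A=0 B=5 C=0 D=0 ZF=0 PC=1
Step 2: PC=1 exec 'ADD B, 5'. After: A=0 B=10 C=0 D=0 ZF=0 PC=2
Step 3: PC=2 exec 'ADD D, 7'. After: A=0 B=10 C=0 D=7 ZF=0 PC=3
Step 4: PC=3 exec 'MOV D, -1'. After: A=0 B=10 C=0 D=-1 ZF=0 PC=4
Step 5: PC=4 exec 'SUB D, A'. After: A=0 B=10 C=0 D=-1 ZF=0 PC=5
Step 6: PC=5 exec 'JMP 0'. After: A=0 B=10 C=0 D=-1 ZF=0 PC=0
Step 7: PC=0 exec 'MOV B, 5'. After: A=0 B=5 C=0 D=-1 ZF=0 PC=1
Step 8: PC=1 exec 'ADD B, 5'. After: A=0 B=10 C=0 D=-1 ZF=0 PC=2
Step 9: PC=2 exec 'ADD D, 7'. After: A=0 B=10 C=0 D=6 ZF=0 PC=3
Step 10: PC=3 exec 'MOV D, -1'. After: A=0 B=10 C=0 D=-1 ZF=0 PC=4
State after step 10 equals state after step 4: the program is in a cycle of length 6 and will never halt.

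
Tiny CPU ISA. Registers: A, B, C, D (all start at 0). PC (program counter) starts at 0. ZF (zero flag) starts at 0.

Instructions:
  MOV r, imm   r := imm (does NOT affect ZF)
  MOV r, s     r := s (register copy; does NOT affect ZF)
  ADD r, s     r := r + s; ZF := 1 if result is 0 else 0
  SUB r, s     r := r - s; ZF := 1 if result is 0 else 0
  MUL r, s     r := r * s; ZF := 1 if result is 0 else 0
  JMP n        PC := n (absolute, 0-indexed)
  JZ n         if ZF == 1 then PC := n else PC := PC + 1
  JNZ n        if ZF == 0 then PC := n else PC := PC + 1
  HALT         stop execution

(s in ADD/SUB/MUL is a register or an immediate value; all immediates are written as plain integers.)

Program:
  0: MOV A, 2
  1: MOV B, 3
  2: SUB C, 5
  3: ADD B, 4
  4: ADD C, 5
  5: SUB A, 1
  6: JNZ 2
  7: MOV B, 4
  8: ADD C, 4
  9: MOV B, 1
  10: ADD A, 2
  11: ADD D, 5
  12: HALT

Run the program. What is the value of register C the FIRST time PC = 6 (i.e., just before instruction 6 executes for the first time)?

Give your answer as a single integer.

Step 1: PC=0 exec 'MOV A, 2'. After: A=2 B=0 C=0 D=0 ZF=0 PC=1
Step 2: PC=1 exec 'MOV B, 3'. After: A=2 B=3 C=0 D=0 ZF=0 PC=2
Step 3: PC=2 exec 'SUB C, 5'. After: A=2 B=3 C=-5 D=0 ZF=0 PC=3
Step 4: PC=3 exec 'ADD B, 4'. After: A=2 B=7 C=-5 D=0 ZF=0 PC=4
Step 5: PC=4 exec 'ADD C, 5'. After: A=2 B=7 C=0 D=0 ZF=1 PC=5
Step 6: PC=5 exec 'SUB A, 1'. After: A=1 B=7 C=0 D=0 ZF=0 PC=6
First time PC=6: C=0

0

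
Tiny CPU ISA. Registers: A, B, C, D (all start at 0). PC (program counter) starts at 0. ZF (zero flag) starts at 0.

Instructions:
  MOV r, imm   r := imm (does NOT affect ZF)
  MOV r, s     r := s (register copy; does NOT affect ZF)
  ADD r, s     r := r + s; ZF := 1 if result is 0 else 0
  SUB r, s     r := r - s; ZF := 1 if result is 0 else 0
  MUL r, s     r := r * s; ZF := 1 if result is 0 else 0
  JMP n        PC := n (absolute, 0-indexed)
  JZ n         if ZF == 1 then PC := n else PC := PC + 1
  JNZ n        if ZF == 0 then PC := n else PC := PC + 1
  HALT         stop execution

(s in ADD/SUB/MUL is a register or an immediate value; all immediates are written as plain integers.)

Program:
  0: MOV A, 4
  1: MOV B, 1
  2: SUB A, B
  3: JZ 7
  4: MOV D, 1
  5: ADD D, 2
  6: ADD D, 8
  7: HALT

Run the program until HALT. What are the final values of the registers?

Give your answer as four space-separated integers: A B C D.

Step 1: PC=0 exec 'MOV A, 4'. After: A=4 B=0 C=0 D=0 ZF=0 PC=1
Step 2: PC=1 exec 'MOV B, 1'. After: A=4 B=1 C=0 D=0 ZF=0 PC=2
Step 3: PC=2 exec 'SUB A, B'. After: A=3 B=1 C=0 D=0 ZF=0 PC=3
Step 4: PC=3 exec 'JZ 7'. After: A=3 B=1 C=0 D=0 ZF=0 PC=4
Step 5: PC=4 exec 'MOV D, 1'. After: A=3 B=1 C=0 D=1 ZF=0 PC=5
Step 6: PC=5 exec 'ADD D, 2'. After: A=3 B=1 C=0 D=3 ZF=0 PC=6
Step 7: PC=6 exec 'ADD D, 8'. After: A=3 B=1 C=0 D=11 ZF=0 PC=7
Step 8: PC=7 exec 'HALT'. After: A=3 B=1 C=0 D=11 ZF=0 PC=7 HALTED

Answer: 3 1 0 11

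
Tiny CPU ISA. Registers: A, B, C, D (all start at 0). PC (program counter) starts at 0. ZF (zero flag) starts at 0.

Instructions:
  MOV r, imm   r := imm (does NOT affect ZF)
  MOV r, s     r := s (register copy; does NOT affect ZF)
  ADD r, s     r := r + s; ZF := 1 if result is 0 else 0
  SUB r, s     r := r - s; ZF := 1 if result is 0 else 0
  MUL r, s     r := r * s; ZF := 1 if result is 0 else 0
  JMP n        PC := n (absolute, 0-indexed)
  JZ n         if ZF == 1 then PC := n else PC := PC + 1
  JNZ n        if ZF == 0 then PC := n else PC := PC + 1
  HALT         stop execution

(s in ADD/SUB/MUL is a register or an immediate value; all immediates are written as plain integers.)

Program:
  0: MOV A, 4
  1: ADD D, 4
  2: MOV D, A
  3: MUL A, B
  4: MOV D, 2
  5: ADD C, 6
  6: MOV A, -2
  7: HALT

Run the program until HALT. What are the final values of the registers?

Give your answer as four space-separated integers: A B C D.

Answer: -2 0 6 2

Derivation:
Step 1: PC=0 exec 'MOV A, 4'. After: A=4 B=0 C=0 D=0 ZF=0 PC=1
Step 2: PC=1 exec 'ADD D, 4'. After: A=4 B=0 C=0 D=4 ZF=0 PC=2
Step 3: PC=2 exec 'MOV D, A'. After: A=4 B=0 C=0 D=4 ZF=0 PC=3
Step 4: PC=3 exec 'MUL A, B'. After: A=0 B=0 C=0 D=4 ZF=1 PC=4
Step 5: PC=4 exec 'MOV D, 2'. After: A=0 B=0 C=0 D=2 ZF=1 PC=5
Step 6: PC=5 exec 'ADD C, 6'. After: A=0 B=0 C=6 D=2 ZF=0 PC=6
Step 7: PC=6 exec 'MOV A, -2'. After: A=-2 B=0 C=6 D=2 ZF=0 PC=7
Step 8: PC=7 exec 'HALT'. After: A=-2 B=0 C=6 D=2 ZF=0 PC=7 HALTED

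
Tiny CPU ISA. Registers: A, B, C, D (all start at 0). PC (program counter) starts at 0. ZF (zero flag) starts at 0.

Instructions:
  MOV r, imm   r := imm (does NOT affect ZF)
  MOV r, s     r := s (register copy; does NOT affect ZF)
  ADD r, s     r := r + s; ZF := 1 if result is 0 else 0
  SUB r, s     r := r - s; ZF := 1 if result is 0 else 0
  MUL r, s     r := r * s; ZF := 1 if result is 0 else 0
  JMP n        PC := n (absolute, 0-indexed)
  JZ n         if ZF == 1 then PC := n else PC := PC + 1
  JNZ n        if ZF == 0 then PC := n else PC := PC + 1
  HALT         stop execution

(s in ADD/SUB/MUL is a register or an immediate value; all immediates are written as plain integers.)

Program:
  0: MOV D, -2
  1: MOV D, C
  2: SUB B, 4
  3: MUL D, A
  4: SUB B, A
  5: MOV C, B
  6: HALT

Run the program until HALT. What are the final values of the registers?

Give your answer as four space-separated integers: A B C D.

Step 1: PC=0 exec 'MOV D, -2'. After: A=0 B=0 C=0 D=-2 ZF=0 PC=1
Step 2: PC=1 exec 'MOV D, C'. After: A=0 B=0 C=0 D=0 ZF=0 PC=2
Step 3: PC=2 exec 'SUB B, 4'. After: A=0 B=-4 C=0 D=0 ZF=0 PC=3
Step 4: PC=3 exec 'MUL D, A'. After: A=0 B=-4 C=0 D=0 ZF=1 PC=4
Step 5: PC=4 exec 'SUB B, A'. After: A=0 B=-4 C=0 D=0 ZF=0 PC=5
Step 6: PC=5 exec 'MOV C, B'. After: A=0 B=-4 C=-4 D=0 ZF=0 PC=6
Step 7: PC=6 exec 'HALT'. After: A=0 B=-4 C=-4 D=0 ZF=0 PC=6 HALTED

Answer: 0 -4 -4 0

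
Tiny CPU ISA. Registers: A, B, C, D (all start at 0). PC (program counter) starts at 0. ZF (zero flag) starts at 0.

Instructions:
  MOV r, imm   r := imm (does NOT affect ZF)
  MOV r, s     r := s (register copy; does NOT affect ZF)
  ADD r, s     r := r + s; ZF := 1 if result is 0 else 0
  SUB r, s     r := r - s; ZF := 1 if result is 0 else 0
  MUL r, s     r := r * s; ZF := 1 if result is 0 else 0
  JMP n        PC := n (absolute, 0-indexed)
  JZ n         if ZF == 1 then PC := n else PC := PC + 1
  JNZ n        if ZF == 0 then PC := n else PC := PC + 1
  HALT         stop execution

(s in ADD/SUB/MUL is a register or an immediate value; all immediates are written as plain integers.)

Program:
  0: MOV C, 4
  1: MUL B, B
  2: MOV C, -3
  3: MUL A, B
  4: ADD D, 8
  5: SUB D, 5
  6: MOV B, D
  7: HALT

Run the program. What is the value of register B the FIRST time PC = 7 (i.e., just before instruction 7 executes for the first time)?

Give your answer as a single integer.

Step 1: PC=0 exec 'MOV C, 4'. After: A=0 B=0 C=4 D=0 ZF=0 PC=1
Step 2: PC=1 exec 'MUL B, B'. After: A=0 B=0 C=4 D=0 ZF=1 PC=2
Step 3: PC=2 exec 'MOV C, -3'. After: A=0 B=0 C=-3 D=0 ZF=1 PC=3
Step 4: PC=3 exec 'MUL A, B'. After: A=0 B=0 C=-3 D=0 ZF=1 PC=4
Step 5: PC=4 exec 'ADD D, 8'. After: A=0 B=0 C=-3 D=8 ZF=0 PC=5
Step 6: PC=5 exec 'SUB D, 5'. After: A=0 B=0 C=-3 D=3 ZF=0 PC=6
Step 7: PC=6 exec 'MOV B, D'. After: A=0 B=3 C=-3 D=3 ZF=0 PC=7
First time PC=7: B=3

3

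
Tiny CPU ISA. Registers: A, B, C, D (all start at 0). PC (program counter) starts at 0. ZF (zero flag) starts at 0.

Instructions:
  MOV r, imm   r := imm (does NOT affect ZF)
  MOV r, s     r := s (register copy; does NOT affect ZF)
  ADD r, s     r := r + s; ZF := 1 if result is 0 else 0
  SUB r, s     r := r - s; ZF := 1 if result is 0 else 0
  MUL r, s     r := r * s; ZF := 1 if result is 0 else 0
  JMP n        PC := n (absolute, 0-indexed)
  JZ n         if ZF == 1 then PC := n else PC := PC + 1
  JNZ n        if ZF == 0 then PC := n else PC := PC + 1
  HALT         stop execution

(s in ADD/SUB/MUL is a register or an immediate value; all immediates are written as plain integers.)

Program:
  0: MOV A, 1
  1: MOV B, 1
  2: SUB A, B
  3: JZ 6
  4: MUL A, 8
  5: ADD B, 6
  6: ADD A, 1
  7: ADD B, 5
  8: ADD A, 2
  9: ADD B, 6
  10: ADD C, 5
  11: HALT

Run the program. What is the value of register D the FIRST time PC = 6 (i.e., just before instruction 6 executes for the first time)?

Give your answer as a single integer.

Step 1: PC=0 exec 'MOV A, 1'. After: A=1 B=0 C=0 D=0 ZF=0 PC=1
Step 2: PC=1 exec 'MOV B, 1'. After: A=1 B=1 C=0 D=0 ZF=0 PC=2
Step 3: PC=2 exec 'SUB A, B'. After: A=0 B=1 C=0 D=0 ZF=1 PC=3
Step 4: PC=3 exec 'JZ 6'. After: A=0 B=1 C=0 D=0 ZF=1 PC=6
First time PC=6: D=0

0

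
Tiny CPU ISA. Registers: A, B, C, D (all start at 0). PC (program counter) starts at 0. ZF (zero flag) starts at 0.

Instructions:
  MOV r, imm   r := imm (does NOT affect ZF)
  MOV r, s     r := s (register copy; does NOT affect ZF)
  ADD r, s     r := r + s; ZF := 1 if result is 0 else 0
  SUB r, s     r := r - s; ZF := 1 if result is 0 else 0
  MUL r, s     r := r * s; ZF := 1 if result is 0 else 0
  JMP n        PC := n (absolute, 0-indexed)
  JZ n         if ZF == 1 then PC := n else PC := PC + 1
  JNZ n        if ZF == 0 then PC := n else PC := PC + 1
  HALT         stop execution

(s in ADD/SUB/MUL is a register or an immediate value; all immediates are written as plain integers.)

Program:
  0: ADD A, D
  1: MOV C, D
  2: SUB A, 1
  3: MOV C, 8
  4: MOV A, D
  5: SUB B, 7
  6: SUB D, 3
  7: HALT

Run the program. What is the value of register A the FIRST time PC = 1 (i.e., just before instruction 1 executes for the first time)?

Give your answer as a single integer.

Step 1: PC=0 exec 'ADD A, D'. After: A=0 B=0 C=0 D=0 ZF=1 PC=1
First time PC=1: A=0

0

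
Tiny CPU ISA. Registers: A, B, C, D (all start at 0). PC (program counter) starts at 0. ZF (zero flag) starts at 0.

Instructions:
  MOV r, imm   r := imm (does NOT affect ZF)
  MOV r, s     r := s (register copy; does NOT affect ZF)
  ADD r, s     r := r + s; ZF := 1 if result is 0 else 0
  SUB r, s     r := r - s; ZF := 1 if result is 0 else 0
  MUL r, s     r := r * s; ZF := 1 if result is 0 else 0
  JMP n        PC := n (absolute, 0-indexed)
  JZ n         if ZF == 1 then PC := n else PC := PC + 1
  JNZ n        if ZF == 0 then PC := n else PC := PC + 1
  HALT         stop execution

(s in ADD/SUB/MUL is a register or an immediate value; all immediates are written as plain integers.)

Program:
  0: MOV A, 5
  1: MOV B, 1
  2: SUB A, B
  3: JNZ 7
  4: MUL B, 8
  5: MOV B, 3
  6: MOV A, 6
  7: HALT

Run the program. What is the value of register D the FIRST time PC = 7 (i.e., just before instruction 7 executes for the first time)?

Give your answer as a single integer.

Step 1: PC=0 exec 'MOV A, 5'. After: A=5 B=0 C=0 D=0 ZF=0 PC=1
Step 2: PC=1 exec 'MOV B, 1'. After: A=5 B=1 C=0 D=0 ZF=0 PC=2
Step 3: PC=2 exec 'SUB A, B'. After: A=4 B=1 C=0 D=0 ZF=0 PC=3
Step 4: PC=3 exec 'JNZ 7'. After: A=4 B=1 C=0 D=0 ZF=0 PC=7
First time PC=7: D=0

0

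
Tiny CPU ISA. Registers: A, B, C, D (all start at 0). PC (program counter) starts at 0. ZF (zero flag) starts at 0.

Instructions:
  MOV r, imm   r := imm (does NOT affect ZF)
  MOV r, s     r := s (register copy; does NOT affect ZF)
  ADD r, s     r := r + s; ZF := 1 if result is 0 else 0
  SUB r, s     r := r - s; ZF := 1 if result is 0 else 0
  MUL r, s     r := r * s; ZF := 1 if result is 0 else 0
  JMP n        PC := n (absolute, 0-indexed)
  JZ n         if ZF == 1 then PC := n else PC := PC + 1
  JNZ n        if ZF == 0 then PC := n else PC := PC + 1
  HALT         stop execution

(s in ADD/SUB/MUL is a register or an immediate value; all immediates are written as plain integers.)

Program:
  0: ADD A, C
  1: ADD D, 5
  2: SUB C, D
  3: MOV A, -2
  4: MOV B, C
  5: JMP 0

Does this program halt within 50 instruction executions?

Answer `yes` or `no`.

Answer: no

Derivation:
Step 1: PC=0 exec 'ADD A, C'. After: A=0 B=0 C=0 D=0 ZF=1 PC=1
Step 2: PC=1 exec 'ADD D, 5'. After: A=0 B=0 C=0 D=5 ZF=0 PC=2
Step 3: PC=2 exec 'SUB C, D'. After: A=0 B=0 C=-5 D=5 ZF=0 PC=3
Step 4: PC=3 exec 'MOV A, -2'. After: A=-2 B=0 C=-5 D=5 ZF=0 PC=4
Step 5: PC=4 exec 'MOV B, C'. After: A=-2 B=-5 C=-5 D=5 ZF=0 PC=5
Step 6: PC=5 exec 'JMP 0'. After: A=-2 B=-5 C=-5 D=5 ZF=0 PC=0
Step 7: PC=0 exec 'ADD A, C'. After: A=-7 B=-5 C=-5 D=5 ZF=0 PC=1
Step 8: PC=1 exec 'ADD D, 5'. After: A=-7 B=-5 C=-5 D=10 ZF=0 PC=2
Step 9: PC=2 exec 'SUB C, D'. After: A=-7 B=-5 C=-15 D=10 ZF=0 PC=3
Step 10: PC=3 exec 'MOV A, -2'. After: A=-2 B=-5 C=-15 D=10 ZF=0 PC=4
Step 11: PC=4 exec 'MOV B, C'. After: A=-2 B=-15 C=-15 D=10 ZF=0 PC=5
Step 12: PC=5 exec 'JMP 0'. After: A=-2 B=-15 C=-15 D=10 ZF=0 PC=0
Step 13: PC=0 exec 'ADD A, C'. After: A=-17 B=-15 C=-15 D=10 ZF=0 PC=1
Step 14: PC=1 exec 'ADD D, 5'. After: A=-17 B=-15 C=-15 D=15 ZF=0 PC=2
Step 15: PC=2 exec 'SUB C, D'. After: A=-17 B=-15 C=-30 D=15 ZF=0 PC=3
After 50 steps: not halted. PC revisits the same instructions with no path to HALT; will never halt.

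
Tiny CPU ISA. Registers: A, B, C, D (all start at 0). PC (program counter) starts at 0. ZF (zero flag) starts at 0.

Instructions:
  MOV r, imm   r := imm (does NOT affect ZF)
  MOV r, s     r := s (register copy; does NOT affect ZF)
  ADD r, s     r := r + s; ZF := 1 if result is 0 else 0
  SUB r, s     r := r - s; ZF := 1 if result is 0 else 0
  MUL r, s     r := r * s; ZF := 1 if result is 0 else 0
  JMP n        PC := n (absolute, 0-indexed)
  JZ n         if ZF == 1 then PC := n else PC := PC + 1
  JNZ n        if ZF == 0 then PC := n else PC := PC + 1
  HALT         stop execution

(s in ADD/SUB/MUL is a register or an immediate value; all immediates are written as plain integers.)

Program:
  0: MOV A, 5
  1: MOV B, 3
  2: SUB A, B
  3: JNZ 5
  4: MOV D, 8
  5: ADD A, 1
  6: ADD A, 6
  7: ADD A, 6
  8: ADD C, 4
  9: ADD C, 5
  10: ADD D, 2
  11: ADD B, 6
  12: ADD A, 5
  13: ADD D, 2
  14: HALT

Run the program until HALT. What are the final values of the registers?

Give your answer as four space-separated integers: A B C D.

Step 1: PC=0 exec 'MOV A, 5'. After: A=5 B=0 C=0 D=0 ZF=0 PC=1
Step 2: PC=1 exec 'MOV B, 3'. After: A=5 B=3 C=0 D=0 ZF=0 PC=2
Step 3: PC=2 exec 'SUB A, B'. After: A=2 B=3 C=0 D=0 ZF=0 PC=3
Step 4: PC=3 exec 'JNZ 5'. After: A=2 B=3 C=0 D=0 ZF=0 PC=5
Step 5: PC=5 exec 'ADD A, 1'. After: A=3 B=3 C=0 D=0 ZF=0 PC=6
Step 6: PC=6 exec 'ADD A, 6'. After: A=9 B=3 C=0 D=0 ZF=0 PC=7
Step 7: PC=7 exec 'ADD A, 6'. After: A=15 B=3 C=0 D=0 ZF=0 PC=8
Step 8: PC=8 exec 'ADD C, 4'. After: A=15 B=3 C=4 D=0 ZF=0 PC=9
Step 9: PC=9 exec 'ADD C, 5'. After: A=15 B=3 C=9 D=0 ZF=0 PC=10
Step 10: PC=10 exec 'ADD D, 2'. After: A=15 B=3 C=9 D=2 ZF=0 PC=11
Step 11: PC=11 exec 'ADD B, 6'. After: A=15 B=9 C=9 D=2 ZF=0 PC=12
Step 12: PC=12 exec 'ADD A, 5'. After: A=20 B=9 C=9 D=2 ZF=0 PC=13
Step 13: PC=13 exec 'ADD D, 2'. After: A=20 B=9 C=9 D=4 ZF=0 PC=14
Step 14: PC=14 exec 'HALT'. After: A=20 B=9 C=9 D=4 ZF=0 PC=14 HALTED

Answer: 20 9 9 4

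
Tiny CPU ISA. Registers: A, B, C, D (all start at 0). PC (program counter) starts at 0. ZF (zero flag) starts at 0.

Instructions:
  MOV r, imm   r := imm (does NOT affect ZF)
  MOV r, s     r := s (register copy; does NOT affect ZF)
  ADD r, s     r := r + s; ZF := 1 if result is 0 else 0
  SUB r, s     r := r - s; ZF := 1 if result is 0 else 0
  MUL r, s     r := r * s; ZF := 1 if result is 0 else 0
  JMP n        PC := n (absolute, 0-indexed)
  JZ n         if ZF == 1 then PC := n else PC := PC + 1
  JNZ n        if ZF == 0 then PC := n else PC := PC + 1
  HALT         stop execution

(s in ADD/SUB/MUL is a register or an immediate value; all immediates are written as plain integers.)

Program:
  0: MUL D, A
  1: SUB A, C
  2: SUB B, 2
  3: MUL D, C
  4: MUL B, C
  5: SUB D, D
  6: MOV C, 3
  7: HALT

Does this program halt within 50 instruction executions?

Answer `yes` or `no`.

Answer: yes

Derivation:
Step 1: PC=0 exec 'MUL D, A'. After: A=0 B=0 C=0 D=0 ZF=1 PC=1
Step 2: PC=1 exec 'SUB A, C'. After: A=0 B=0 C=0 D=0 ZF=1 PC=2
Step 3: PC=2 exec 'SUB B, 2'. After: A=0 B=-2 C=0 D=0 ZF=0 PC=3
Step 4: PC=3 exec 'MUL D, C'. After: A=0 B=-2 C=0 D=0 ZF=1 PC=4
Step 5: PC=4 exec 'MUL B, C'. After: A=0 B=0 C=0 D=0 ZF=1 PC=5
Step 6: PC=5 exec 'SUB D, D'. After: A=0 B=0 C=0 D=0 ZF=1 PC=6
Step 7: PC=6 exec 'MOV C, 3'. After: A=0 B=0 C=3 D=0 ZF=1 PC=7
Step 8: PC=7 exec 'HALT'. After: A=0 B=0 C=3 D=0 ZF=1 PC=7 HALTED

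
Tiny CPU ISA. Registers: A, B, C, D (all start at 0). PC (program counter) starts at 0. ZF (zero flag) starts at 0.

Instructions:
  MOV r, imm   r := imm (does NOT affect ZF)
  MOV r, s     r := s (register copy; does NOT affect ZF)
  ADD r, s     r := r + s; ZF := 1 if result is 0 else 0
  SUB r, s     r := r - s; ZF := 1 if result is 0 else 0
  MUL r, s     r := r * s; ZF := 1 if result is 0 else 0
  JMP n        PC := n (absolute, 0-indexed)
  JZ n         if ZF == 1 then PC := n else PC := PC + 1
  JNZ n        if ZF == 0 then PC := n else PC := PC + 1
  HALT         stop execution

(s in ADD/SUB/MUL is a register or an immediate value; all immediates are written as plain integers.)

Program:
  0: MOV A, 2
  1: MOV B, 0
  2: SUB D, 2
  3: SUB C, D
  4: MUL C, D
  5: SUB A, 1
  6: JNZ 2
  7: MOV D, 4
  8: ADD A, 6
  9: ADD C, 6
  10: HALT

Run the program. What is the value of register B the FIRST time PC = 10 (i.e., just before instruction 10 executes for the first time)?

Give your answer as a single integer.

Step 1: PC=0 exec 'MOV A, 2'. After: A=2 B=0 C=0 D=0 ZF=0 PC=1
Step 2: PC=1 exec 'MOV B, 0'. After: A=2 B=0 C=0 D=0 ZF=0 PC=2
Step 3: PC=2 exec 'SUB D, 2'. After: A=2 B=0 C=0 D=-2 ZF=0 PC=3
Step 4: PC=3 exec 'SUB C, D'. After: A=2 B=0 C=2 D=-2 ZF=0 PC=4
Step 5: PC=4 exec 'MUL C, D'. After: A=2 B=0 C=-4 D=-2 ZF=0 PC=5
Step 6: PC=5 exec 'SUB A, 1'. After: A=1 B=0 C=-4 D=-2 ZF=0 PC=6
Step 7: PC=6 exec 'JNZ 2'. After: A=1 B=0 C=-4 D=-2 ZF=0 PC=2
Step 8: PC=2 exec 'SUB D, 2'. After: A=1 B=0 C=-4 D=-4 ZF=0 PC=3
Step 9: PC=3 exec 'SUB C, D'. After: A=1 B=0 C=0 D=-4 ZF=1 PC=4
Step 10: PC=4 exec 'MUL C, D'. After: A=1 B=0 C=0 D=-4 ZF=1 PC=5
Step 11: PC=5 exec 'SUB A, 1'. After: A=0 B=0 C=0 D=-4 ZF=1 PC=6
Step 12: PC=6 exec 'JNZ 2'. After: A=0 B=0 C=0 D=-4 ZF=1 PC=7
Step 13: PC=7 exec 'MOV D, 4'. After: A=0 B=0 C=0 D=4 ZF=1 PC=8
Step 14: PC=8 exec 'ADD A, 6'. After: A=6 B=0 C=0 D=4 ZF=0 PC=9
Step 15: PC=9 exec 'ADD C, 6'. After: A=6 B=0 C=6 D=4 ZF=0 PC=10
First time PC=10: B=0

0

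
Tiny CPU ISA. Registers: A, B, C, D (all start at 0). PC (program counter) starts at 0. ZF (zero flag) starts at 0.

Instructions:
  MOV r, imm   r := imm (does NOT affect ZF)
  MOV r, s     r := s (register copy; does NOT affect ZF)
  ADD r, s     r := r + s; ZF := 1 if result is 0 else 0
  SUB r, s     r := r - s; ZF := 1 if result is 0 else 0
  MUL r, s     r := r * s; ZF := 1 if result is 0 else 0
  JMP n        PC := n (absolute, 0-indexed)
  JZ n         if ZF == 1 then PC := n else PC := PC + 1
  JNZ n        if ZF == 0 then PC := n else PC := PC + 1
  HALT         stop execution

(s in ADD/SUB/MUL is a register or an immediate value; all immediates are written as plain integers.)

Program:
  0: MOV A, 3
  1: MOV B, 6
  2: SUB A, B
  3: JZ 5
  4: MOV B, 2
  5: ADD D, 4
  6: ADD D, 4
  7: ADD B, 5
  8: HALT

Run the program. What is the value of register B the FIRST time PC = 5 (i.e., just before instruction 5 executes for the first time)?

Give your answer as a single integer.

Step 1: PC=0 exec 'MOV A, 3'. After: A=3 B=0 C=0 D=0 ZF=0 PC=1
Step 2: PC=1 exec 'MOV B, 6'. After: A=3 B=6 C=0 D=0 ZF=0 PC=2
Step 3: PC=2 exec 'SUB A, B'. After: A=-3 B=6 C=0 D=0 ZF=0 PC=3
Step 4: PC=3 exec 'JZ 5'. After: A=-3 B=6 C=0 D=0 ZF=0 PC=4
Step 5: PC=4 exec 'MOV B, 2'. After: A=-3 B=2 C=0 D=0 ZF=0 PC=5
First time PC=5: B=2

2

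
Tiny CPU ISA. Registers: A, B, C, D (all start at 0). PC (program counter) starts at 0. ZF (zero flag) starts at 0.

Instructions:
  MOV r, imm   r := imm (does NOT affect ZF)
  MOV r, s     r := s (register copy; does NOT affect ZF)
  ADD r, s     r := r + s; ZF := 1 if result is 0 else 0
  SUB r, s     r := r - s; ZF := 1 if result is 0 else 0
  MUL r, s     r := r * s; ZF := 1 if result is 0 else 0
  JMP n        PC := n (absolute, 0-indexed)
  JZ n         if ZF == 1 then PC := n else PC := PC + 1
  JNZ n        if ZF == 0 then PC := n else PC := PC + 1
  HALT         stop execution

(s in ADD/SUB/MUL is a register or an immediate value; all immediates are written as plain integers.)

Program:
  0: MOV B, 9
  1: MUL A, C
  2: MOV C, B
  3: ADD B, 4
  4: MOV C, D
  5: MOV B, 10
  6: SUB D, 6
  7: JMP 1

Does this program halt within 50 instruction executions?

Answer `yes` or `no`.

Step 1: PC=0 exec 'MOV B, 9'. After: A=0 B=9 C=0 D=0 ZF=0 PC=1
Step 2: PC=1 exec 'MUL A, C'. After: A=0 B=9 C=0 D=0 ZF=1 PC=2
Step 3: PC=2 exec 'MOV C, B'. After: A=0 B=9 C=9 D=0 ZF=1 PC=3
Step 4: PC=3 exec 'ADD B, 4'. After: A=0 B=13 C=9 D=0 ZF=0 PC=4
Step 5: PC=4 exec 'MOV C, D'. After: A=0 B=13 C=0 D=0 ZF=0 PC=5
Step 6: PC=5 exec 'MOV B, 10'. After: A=0 B=10 C=0 D=0 ZF=0 PC=6
Step 7: PC=6 exec 'SUB D, 6'. After: A=0 B=10 C=0 D=-6 ZF=0 PC=7
Step 8: PC=7 exec 'JMP 1'. After: A=0 B=10 C=0 D=-6 ZF=0 PC=1
Step 9: PC=1 exec 'MUL A, C'. After: A=0 B=10 C=0 D=-6 ZF=1 PC=2
Step 10: PC=2 exec 'MOV C, B'. After: A=0 B=10 C=10 D=-6 ZF=1 PC=3
Step 11: PC=3 exec 'ADD B, 4'. After: A=0 B=14 C=10 D=-6 ZF=0 PC=4
Step 12: PC=4 exec 'MOV C, D'. After: A=0 B=14 C=-6 D=-6 ZF=0 PC=5
Step 13: PC=5 exec 'MOV B, 10'. After: A=0 B=10 C=-6 D=-6 ZF=0 PC=6
Step 14: PC=6 exec 'SUB D, 6'. After: A=0 B=10 C=-6 D=-12 ZF=0 PC=7
Step 15: PC=7 exec 'JMP 1'. After: A=0 B=10 C=-6 D=-12 ZF=0 PC=1
After 50 steps: not halted. PC revisits the same instructions with no path to HALT; will never halt.

Answer: no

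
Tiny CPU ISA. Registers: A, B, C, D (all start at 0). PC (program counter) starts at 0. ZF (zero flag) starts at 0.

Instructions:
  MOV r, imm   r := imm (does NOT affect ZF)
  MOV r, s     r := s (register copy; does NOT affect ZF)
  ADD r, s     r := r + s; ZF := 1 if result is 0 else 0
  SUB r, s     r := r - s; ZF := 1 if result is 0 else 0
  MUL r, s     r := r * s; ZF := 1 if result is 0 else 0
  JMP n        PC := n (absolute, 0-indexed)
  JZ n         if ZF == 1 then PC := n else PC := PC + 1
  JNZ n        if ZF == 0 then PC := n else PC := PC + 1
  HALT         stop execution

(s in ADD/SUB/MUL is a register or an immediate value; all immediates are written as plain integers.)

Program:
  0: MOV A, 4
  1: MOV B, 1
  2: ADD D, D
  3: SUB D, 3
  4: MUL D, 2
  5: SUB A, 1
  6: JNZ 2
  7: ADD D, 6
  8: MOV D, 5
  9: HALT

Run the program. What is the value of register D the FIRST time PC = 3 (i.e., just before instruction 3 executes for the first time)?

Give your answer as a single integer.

Step 1: PC=0 exec 'MOV A, 4'. After: A=4 B=0 C=0 D=0 ZF=0 PC=1
Step 2: PC=1 exec 'MOV B, 1'. After: A=4 B=1 C=0 D=0 ZF=0 PC=2
Step 3: PC=2 exec 'ADD D, D'. After: A=4 B=1 C=0 D=0 ZF=1 PC=3
First time PC=3: D=0

0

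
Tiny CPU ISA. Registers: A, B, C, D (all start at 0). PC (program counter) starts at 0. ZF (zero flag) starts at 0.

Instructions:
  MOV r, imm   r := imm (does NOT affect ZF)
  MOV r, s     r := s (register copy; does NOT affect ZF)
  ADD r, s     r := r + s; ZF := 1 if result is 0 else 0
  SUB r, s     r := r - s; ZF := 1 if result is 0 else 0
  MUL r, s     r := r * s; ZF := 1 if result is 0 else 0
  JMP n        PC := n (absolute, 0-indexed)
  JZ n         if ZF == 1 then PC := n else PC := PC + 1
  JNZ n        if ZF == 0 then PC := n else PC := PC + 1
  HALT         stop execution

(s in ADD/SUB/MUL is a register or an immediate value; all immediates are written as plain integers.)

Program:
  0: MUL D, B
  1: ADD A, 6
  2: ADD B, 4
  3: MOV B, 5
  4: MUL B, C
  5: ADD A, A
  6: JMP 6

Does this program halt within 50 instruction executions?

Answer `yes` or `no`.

Step 1: PC=0 exec 'MUL D, B'. After: A=0 B=0 C=0 D=0 ZF=1 PC=1
Step 2: PC=1 exec 'ADD A, 6'. After: A=6 B=0 C=0 D=0 ZF=0 PC=2
Step 3: PC=2 exec 'ADD B, 4'. After: A=6 B=4 C=0 D=0 ZF=0 PC=3
Step 4: PC=3 exec 'MOV B, 5'. After: A=6 B=5 C=0 D=0 ZF=0 PC=4
Step 5: PC=4 exec 'MUL B, C'. After: A=6 B=0 C=0 D=0 ZF=1 PC=5
Step 6: PC=5 exec 'ADD A, A'. After: A=12 B=0 C=0 D=0 ZF=0 PC=6
Step 7: PC=6 exec 'JMP 6'. After: A=12 B=0 C=0 D=0 ZF=0 PC=6
State after step 7 equals state after step 6: the program is in a cycle of length 1 and will never halt.

Answer: no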